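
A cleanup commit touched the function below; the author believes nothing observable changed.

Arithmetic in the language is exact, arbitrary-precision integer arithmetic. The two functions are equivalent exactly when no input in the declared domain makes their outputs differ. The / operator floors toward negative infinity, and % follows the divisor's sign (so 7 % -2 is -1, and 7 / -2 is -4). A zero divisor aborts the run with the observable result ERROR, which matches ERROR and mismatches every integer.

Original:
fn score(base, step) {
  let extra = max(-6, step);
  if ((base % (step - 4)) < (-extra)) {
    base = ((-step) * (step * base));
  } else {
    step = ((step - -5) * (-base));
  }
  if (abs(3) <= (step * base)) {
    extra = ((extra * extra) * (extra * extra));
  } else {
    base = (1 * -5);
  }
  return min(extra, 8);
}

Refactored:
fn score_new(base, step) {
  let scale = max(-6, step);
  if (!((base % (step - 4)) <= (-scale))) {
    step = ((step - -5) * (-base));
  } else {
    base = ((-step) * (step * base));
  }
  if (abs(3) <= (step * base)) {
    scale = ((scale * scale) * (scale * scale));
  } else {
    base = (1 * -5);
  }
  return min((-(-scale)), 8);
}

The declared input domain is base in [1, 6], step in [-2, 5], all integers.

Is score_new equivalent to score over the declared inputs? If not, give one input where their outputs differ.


Equivalent. The suspicious-looking change has no observable effect anywhere in the declared ranges.
An exhaustive pass over the 48 declared inputs shows identical outputs.
As a probe, take base=4, step=0: score runs extra becomes 0; next ((base % (step - 4)) < (-extra)) evaluates to false; next step becomes -20; next (abs(3) <= (step * base)) evaluates to false; next base becomes -5; next final value 0; score_new runs scale becomes 0; next (!((base % (step - 4)) <= (-scale))) evaluates to false; next base becomes 0; next (abs(3) <= (step * base)) evaluates to false; next base becomes -5; next final value 0; both end at 0.
verdict: equivalent


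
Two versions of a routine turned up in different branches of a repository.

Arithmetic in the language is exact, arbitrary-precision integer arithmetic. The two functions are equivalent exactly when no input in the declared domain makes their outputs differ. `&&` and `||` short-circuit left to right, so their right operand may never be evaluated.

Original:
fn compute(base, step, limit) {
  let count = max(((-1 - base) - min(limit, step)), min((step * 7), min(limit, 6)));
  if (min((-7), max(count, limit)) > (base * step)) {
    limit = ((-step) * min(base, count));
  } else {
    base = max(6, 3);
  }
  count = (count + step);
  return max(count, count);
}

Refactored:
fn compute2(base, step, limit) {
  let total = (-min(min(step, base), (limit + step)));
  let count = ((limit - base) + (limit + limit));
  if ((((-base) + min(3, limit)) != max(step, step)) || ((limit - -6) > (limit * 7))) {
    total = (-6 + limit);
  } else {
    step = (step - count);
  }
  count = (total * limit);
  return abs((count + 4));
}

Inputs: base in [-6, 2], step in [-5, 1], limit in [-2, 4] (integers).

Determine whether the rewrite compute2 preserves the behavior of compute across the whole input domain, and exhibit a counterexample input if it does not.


Not equivalent: base=-6, step=-5, limit=-2 separates them (5 vs 20).
compute: count=10, then (min((-7), max(count, limit)) > (base * step)) is false, then base=6, then count=5, then returns 5
compute2: total=7, then count=0, then ((((-base) + min(3, limit)) != max(step, step)) || ((limit - -6) > (limit * 7))) is true, then total=-8, then count=16, then returns 20
verdict: not equivalent; witness: base=-6, step=-5, limit=-2


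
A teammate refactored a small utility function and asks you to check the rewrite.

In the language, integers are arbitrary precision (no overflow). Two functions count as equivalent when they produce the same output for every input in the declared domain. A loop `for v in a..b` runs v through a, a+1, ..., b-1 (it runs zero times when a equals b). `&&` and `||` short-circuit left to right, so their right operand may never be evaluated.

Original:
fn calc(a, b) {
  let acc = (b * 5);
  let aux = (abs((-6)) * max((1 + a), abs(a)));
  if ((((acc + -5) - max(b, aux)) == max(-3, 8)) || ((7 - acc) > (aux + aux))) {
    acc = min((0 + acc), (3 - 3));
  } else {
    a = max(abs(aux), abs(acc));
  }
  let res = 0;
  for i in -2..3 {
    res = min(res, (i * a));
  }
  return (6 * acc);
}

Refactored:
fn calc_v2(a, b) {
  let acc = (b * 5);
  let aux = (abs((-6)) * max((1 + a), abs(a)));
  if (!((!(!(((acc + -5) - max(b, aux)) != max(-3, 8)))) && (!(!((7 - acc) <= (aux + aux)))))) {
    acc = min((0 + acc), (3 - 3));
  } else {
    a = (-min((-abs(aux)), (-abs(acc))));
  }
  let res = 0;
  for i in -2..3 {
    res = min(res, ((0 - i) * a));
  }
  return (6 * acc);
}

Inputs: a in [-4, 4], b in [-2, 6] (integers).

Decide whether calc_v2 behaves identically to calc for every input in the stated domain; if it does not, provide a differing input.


Although min/max/abs usage differs, comparison usage differs, arithmetic usage differs, constant usage differs, boolean connective usage differs, 81/81 inputs agree.
verdict: equivalent


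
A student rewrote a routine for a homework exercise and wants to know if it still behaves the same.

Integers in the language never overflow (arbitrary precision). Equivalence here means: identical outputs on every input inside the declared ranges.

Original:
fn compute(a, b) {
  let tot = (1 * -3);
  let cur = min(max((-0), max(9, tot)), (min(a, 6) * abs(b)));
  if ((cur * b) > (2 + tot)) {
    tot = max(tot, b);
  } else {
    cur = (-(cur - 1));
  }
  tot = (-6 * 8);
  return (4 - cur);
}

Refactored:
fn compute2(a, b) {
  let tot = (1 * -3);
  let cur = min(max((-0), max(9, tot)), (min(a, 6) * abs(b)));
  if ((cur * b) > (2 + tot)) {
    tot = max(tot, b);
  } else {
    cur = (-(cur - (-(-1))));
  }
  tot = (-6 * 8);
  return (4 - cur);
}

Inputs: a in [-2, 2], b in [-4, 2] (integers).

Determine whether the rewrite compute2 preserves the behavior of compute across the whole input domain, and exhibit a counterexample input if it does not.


Side by side, the visible changes include: same computation, different form.
One worked example (a=0, b=-1) — compute: tot = -3; cur = 0; ((cur * b) > (2 + tot)) -> true; tot = -1; tot = -48; return 4; compute2: tot = -3; cur = 0; ((cur * b) > (2 + tot)) -> true; tot = -1; tot = -48; return 4; agreement on 4.
Sweeping the whole domain (35 inputs) finds no disagreement.
verdict: equivalent


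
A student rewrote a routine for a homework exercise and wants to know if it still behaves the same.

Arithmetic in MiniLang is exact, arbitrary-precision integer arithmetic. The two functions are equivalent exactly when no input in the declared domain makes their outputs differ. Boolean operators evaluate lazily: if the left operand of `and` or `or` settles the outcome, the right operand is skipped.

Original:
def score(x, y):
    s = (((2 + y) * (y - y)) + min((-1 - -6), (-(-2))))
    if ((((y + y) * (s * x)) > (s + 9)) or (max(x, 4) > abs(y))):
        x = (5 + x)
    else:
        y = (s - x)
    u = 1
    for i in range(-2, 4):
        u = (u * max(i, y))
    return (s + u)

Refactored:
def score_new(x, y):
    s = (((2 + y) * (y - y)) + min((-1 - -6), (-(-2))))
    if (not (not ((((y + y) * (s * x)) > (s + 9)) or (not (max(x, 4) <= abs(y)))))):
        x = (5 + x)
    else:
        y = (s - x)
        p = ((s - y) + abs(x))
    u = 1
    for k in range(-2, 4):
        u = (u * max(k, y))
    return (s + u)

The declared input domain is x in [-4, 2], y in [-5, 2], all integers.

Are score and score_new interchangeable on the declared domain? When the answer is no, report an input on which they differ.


This is a faithful refactor — arithmetic usage differs, and boolean connective usage differs, and comparison usage differs, and local variable names differ, and statement counts differ, and min/max/abs usage differs, but the computed results match everywhere.
Tracing x=2, y=2: score: s = 2; ((((y + y) * (s * x)) > (s + 9)) or (max(x, 4) > abs(y))) -> true; x = 7; u = 1; [i=-2]; u = 2; [i=-1]; u = 4; [i=0]; u = 8; [i=1]; u = 16; [i=2]; u = 32; [i=3]; u = 96; return 98 | score_new: s = 2; (not (not ((((y + y) * (s * x)) > (s + 9)) or (not (max(x, 4) <= abs(y)))))) -> true; x = 7; u = 1; [k=-2]; u = 2; [k=-1]; u = 4; [k=0]; u = 8; [k=1]; u = 16; [k=2]; u = 32; [k=3]; u = 96; return 98 — matching result 98.
Every one of the 56 inputs gives matching results.
verdict: equivalent


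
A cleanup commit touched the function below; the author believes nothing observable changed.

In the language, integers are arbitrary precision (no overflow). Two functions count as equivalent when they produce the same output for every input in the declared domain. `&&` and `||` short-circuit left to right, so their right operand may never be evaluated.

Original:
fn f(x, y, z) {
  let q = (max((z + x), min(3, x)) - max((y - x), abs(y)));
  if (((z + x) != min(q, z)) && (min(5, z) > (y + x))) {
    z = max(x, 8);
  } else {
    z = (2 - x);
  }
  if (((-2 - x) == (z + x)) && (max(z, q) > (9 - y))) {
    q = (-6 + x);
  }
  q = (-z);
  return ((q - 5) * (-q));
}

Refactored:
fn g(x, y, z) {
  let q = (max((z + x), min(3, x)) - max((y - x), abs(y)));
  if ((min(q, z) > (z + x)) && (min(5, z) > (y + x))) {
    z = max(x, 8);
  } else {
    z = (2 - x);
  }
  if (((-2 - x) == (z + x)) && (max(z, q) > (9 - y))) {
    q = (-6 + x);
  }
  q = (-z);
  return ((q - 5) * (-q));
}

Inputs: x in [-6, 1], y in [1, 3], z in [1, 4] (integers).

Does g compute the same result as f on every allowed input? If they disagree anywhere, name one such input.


Not equivalent: x=-5, y=1, z=1 separates them (-104 vs -84).
f: q=-10, then (((z + x) != min(q, z)) && (min(5, z) > (y + x))) is true, then z=8, then (((-2 - x) == (z + x)) && (max(z, q) > (9 - y))) is false, then q=-8, then returns -104
g: q=-10, then ((min(q, z) > (z + x)) && (min(5, z) > (y + x))) is false, then z=7, then (((-2 - x) == (z + x)) && (max(z, q) > (9 - y))) is false, then q=-7, then returns -84
verdict: not equivalent; witness: x=-5, y=1, z=1


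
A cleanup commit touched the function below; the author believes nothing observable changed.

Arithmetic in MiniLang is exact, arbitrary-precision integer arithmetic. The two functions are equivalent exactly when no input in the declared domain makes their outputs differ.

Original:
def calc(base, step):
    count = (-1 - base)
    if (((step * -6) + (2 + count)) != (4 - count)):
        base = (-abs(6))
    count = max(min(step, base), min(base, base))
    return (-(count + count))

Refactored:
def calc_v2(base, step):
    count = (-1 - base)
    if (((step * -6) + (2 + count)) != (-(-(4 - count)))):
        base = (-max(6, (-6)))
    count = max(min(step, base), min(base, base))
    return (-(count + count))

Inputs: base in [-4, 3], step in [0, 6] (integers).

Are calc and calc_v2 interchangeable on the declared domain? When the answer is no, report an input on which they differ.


Comparing the listings, the differences include: min/max/abs usage differs; constant usage differs.
Spot check at base=1, step=4 — calc: count = -2; (((step * -6) + (2 + count)) != (4 - count)) -> true; base = -6; count = -6; return 12. calc_v2: count = -2; (((step * -6) + (2 + count)) != (-(-(4 - count)))) -> true; base = -6; count = -6; return 12. Both give 12.
Checked all 56 inputs in the declared domain: the outputs agree on every one.
verdict: equivalent


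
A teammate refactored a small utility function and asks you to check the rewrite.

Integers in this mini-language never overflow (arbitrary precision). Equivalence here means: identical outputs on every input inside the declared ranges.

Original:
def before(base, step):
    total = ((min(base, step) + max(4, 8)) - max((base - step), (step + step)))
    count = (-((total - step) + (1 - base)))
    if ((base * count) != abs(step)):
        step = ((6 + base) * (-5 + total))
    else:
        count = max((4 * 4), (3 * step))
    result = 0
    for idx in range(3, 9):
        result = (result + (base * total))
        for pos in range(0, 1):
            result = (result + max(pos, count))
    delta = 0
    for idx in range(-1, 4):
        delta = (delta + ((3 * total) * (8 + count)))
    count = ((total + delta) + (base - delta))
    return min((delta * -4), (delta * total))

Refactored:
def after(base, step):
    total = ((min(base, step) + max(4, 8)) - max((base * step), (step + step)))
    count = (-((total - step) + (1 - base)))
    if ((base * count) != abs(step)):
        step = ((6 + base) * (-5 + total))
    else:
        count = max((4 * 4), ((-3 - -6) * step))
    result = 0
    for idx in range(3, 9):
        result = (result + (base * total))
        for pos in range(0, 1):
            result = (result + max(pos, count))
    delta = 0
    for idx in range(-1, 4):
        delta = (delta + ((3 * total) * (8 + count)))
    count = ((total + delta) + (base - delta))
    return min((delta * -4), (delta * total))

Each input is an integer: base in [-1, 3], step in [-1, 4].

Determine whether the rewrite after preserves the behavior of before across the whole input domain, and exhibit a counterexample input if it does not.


Consider the input base=-1, step=-1.
before: total = 7; count = -10; ((base * count) != abs(step)) -> true; step = 10; result = 0; [idx=3]; result = -7; [pos=0]; result = -7; [idx=4]; result = -14; [pos=0]; result = -14; [idx=5]; result = -21; [pos=0]; result = -21; [idx=6]; result = -28; [pos=0]; result = -28; [idx=7]; result = -35; [pos=0]; result = -35; [idx=8]; result = -42; [pos=0]; result = -42; delta = 0; [idx=-1]; delta = -42; [idx=0]; delta = -84; [idx=1]; delta = -126; [idx=2]; delta = -168; [idx=3]; delta = -210; count = 6; return -1470
after: total = 6; count = -9; ((base * count) != abs(step)) -> true; step = 5; result = 0; [idx=3]; result = -6; [pos=0]; result = -6; [idx=4]; result = -12; [pos=0]; result = -12; [idx=5]; result = -18; [pos=0]; result = -18; [idx=6]; result = -24; [pos=0]; result = -24; [idx=7]; result = -30; [pos=0]; result = -30; [idx=8]; result = -36; [pos=0]; result = -36; delta = 0; [idx=-1]; delta = -18; [idx=0]; delta = -36; [idx=1]; delta = -54; [idx=2]; delta = -72; [idx=3]; delta = -90; count = 5; return -540
-1470 and -540 differ, so these are not the same function on this domain.
verdict: not equivalent; witness: base=-1, step=-1


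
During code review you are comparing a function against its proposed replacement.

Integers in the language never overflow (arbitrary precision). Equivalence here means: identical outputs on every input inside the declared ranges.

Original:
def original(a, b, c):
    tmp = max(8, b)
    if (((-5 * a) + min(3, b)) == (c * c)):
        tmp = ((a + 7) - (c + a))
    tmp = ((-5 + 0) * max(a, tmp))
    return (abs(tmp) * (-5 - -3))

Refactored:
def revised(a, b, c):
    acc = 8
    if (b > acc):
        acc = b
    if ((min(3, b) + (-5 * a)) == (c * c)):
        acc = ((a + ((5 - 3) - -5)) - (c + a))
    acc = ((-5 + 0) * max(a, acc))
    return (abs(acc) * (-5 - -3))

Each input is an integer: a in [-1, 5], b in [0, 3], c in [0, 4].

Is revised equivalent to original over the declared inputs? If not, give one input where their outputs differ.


The two versions differ — the changes include statement counts differ; and arithmetic usage differs; and comparison usage differs; and constant usage differs; and local variable names differ; and branching structure differs; and min/max/abs usage differs.
As a probe, take a=2, b=0, c=3: original runs tmp becomes 8; next (((-5 * a) + min(3, b)) == (c * c)) evaluates to false; next tmp becomes -40; next final value -80; revised runs acc becomes 8; next (b > acc) evaluates to false; next ((min(3, b) + (-5 * a)) == (c * c)) evaluates to false; next acc becomes -40; next final value -80; both end at -80.
Every one of the 140 inputs gives matching results.
verdict: equivalent


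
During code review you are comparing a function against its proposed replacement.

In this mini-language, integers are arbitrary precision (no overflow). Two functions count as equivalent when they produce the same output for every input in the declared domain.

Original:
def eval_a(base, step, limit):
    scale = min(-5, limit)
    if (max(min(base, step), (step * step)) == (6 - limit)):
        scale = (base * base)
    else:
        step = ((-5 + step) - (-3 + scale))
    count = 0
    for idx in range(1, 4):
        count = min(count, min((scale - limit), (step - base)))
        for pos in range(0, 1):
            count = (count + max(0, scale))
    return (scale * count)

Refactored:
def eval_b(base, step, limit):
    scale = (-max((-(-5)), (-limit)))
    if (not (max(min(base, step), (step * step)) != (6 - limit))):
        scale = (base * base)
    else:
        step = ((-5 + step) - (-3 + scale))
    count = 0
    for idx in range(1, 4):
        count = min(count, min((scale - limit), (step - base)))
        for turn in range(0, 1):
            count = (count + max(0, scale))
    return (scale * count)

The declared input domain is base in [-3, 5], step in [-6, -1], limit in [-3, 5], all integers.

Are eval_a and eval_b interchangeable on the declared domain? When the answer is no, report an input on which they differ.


The two are interchangeable: comparison usage differs; also boolean connective usage differs; also min/max/abs usage differs; also local variable names differ, and every declared input agrees.
Spot check at base=0, step=-3, limit=-1 — eval_a: scale becomes -5; next (max(min(base, step), (step * step)) == (6 - limit)) evaluates to false; next step becomes 0; next count becomes 0; next at idx=1:; next count becomes -4; next at pos=0:; next count becomes -4; next at idx=2:; next count becomes -4; next at pos=0:; next count becomes -4; next at idx=3:; next count becomes -4; next at pos=0:; next count becomes -4; next final value 20. eval_b: scale becomes -5; next (not (max(min(base, step), (step * step)) != (6 - limit))) evaluates to false; next step becomes 0; next count becomes 0; next at idx=1:; next count becomes -4; next at turn=0:; next count becomes -4; next at idx=2:; next count becomes -4; next at turn=0:; next count becomes -4; next at idx=3:; next count becomes -4; next at turn=0:; next count becomes -4; next final value 20. Both give 20.
Sweeping the whole domain (486 inputs) finds no disagreement.
verdict: equivalent


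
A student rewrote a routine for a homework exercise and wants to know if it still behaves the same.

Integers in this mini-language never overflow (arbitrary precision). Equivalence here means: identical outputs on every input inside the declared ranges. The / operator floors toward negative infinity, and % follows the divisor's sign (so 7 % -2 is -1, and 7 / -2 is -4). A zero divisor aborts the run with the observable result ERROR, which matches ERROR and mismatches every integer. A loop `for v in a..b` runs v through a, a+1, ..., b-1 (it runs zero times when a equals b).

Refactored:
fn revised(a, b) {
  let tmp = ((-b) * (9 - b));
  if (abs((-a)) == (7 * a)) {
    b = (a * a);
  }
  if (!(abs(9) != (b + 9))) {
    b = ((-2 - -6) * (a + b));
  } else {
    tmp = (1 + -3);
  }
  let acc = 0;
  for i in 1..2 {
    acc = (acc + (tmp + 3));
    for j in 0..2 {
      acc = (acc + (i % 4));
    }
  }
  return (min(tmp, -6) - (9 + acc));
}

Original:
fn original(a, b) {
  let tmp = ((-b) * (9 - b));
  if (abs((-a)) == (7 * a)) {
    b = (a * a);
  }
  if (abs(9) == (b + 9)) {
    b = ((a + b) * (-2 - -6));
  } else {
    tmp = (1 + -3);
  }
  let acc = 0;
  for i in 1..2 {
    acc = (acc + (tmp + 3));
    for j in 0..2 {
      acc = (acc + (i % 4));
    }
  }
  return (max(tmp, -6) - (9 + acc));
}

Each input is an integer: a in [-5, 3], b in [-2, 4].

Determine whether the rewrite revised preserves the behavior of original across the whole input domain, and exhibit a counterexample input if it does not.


Run the pair on a=-5, b=-2.
original: tmp becomes 22; next (abs((-a)) == (7 * a)) evaluates to false; next (abs(9) == (b + 9)) evaluates to false; next tmp becomes -2; next acc becomes 0; next at i=1:; next acc becomes 1; next at j=0:; next acc becomes 2; next at j=1:; next acc becomes 3; next final value -14
revised: tmp becomes 22; next (abs((-a)) == (7 * a)) evaluates to false; next (!(abs(9) != (b + 9))) evaluates to false; next tmp becomes -2; next acc becomes 0; next at i=1:; next acc becomes 1; next at j=0:; next acc becomes 2; next at j=1:; next acc becomes 3; next final value -18
-14 != -18, so the rewrite changes behavior.
verdict: not equivalent; witness: a=-5, b=-2


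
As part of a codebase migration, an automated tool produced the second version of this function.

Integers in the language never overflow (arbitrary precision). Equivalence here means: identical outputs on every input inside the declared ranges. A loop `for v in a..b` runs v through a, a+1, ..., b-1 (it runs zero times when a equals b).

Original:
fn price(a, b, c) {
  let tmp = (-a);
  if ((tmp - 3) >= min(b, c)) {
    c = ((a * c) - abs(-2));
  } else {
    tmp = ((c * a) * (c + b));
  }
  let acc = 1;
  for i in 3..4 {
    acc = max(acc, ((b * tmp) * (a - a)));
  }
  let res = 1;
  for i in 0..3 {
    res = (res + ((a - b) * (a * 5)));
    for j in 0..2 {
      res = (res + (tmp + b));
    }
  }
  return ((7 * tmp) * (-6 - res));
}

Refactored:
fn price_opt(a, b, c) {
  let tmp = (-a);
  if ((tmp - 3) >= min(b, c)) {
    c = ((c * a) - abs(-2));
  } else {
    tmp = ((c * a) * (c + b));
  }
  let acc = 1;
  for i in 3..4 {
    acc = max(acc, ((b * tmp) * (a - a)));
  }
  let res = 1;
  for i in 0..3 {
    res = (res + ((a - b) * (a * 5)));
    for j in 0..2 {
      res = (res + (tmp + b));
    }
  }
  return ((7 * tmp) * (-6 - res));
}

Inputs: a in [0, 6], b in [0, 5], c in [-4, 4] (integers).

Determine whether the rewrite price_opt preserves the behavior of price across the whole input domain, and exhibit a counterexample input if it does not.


Comparing the listings, the differences include: same computation, different form.
Spot check at a=2, b=2, c=0 — price: tmp := -2 | ((tmp - 3) >= min(b, c)): false | tmp := 0 | acc := 1 | iter i=3: | acc := 1 | res := 1 | iter i=0: | res := 1 | iter j=0: | res := 3 | iter j=1: | res := 5 | iter i=1: | res := 5 | iter j=0: | res := 7 | iter j=1: | res := 9 | iter i=2: | res := 9 | iter j=0: | res := 11 | iter j=1: | res := 13 | result 0. price_opt: tmp := -2 | ((tmp - 3) >= min(b, c)): false | tmp := 0 | acc := 1 | iter i=3: | acc := 1 | res := 1 | iter i=0: | res := 1 | iter j=0: | res := 3 | iter j=1: | res := 5 | iter i=1: | res := 5 | iter j=0: | res := 7 | iter j=1: | res := 9 | iter i=2: | res := 9 | iter j=0: | res := 11 | iter j=1: | res := 13 | result 0. Both give 0.
Across all 378 domain points the two functions coincide.
verdict: equivalent


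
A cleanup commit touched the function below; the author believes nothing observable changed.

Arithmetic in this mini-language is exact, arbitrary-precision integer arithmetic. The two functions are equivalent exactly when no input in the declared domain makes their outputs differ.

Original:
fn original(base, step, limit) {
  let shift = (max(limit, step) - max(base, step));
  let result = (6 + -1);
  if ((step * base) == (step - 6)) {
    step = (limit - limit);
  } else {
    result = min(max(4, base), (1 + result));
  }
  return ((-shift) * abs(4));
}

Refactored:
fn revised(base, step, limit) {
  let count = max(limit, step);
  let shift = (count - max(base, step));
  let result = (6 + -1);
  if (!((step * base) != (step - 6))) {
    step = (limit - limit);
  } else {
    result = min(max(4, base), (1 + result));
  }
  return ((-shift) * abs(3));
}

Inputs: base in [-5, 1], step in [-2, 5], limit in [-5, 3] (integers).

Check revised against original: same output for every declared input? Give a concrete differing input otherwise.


At base=-5, step=-2, limit=-1: original gives -4, revised gives -3.
verdict: not equivalent; witness: base=-5, step=-2, limit=-1


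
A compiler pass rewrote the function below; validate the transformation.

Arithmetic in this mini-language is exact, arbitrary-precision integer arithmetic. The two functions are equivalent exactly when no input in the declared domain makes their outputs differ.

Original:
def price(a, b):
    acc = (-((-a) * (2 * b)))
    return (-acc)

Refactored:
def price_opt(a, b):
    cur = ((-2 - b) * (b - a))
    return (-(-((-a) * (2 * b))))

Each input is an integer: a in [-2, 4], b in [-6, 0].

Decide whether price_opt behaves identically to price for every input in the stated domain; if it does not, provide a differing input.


Although constant usage differs, and local variable names differ, and arithmetic usage differs, 49/49 inputs agree.
verdict: equivalent


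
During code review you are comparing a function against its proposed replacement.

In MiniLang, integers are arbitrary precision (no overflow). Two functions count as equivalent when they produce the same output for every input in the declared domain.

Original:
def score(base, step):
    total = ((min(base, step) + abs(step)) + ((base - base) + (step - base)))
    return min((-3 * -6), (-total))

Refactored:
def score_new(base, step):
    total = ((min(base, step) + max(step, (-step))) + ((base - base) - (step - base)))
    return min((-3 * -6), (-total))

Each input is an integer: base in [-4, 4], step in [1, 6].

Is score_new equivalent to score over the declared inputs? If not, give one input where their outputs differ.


On input base=-4, step=1, score returns -2 while score_new returns 8.
verdict: not equivalent; witness: base=-4, step=1


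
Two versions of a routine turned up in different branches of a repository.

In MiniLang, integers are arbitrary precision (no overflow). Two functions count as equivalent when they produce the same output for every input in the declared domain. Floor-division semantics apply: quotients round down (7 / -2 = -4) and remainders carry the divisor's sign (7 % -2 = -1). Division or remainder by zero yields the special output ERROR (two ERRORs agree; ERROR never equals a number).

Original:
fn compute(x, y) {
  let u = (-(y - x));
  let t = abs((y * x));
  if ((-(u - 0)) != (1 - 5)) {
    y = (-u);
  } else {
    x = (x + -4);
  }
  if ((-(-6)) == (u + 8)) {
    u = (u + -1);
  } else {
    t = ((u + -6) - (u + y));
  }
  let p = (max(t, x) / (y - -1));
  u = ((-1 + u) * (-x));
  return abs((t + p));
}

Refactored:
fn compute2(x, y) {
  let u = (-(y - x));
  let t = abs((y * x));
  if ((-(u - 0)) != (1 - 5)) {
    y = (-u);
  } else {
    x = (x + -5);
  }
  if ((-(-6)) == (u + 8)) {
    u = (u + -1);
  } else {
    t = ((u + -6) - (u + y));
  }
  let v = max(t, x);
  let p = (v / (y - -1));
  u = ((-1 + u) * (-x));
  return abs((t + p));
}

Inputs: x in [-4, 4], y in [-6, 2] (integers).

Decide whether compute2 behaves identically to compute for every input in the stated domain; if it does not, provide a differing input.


Evaluate both at x=2, y=-2.
compute: u := 4 | t := 4 | ((-(u - 0)) != (1 - 5)): false | x := -2 | ((-(-6)) == (u + 8)): false | t := -4 | p := 2 | u := 6 | result 2
compute2: u := 4 | t := 4 | ((-(u - 0)) != (1 - 5)): false | x := -3 | ((-(-6)) == (u + 8)): false | t := -4 | v := -3 | p := 3 | u := 9 | result 1
2 != 1, so the rewrite changes behavior.
verdict: not equivalent; witness: x=2, y=-2


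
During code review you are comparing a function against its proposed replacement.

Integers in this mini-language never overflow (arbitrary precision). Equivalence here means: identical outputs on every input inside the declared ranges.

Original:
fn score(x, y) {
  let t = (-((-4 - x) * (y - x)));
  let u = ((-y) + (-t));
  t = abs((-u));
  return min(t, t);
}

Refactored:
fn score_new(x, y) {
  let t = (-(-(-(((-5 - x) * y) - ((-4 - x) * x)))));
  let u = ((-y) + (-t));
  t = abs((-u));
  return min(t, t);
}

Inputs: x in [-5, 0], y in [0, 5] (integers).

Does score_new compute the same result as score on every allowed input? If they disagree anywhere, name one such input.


Try x=-5, y=1.
score: t becomes -6; next u becomes 5; next t becomes 5; next final value 5
score_new: t becomes -5; next u becomes 4; next t becomes 4; next final value 4
5 and 4 differ, so these are not the same function on this domain.
verdict: not equivalent; witness: x=-5, y=1


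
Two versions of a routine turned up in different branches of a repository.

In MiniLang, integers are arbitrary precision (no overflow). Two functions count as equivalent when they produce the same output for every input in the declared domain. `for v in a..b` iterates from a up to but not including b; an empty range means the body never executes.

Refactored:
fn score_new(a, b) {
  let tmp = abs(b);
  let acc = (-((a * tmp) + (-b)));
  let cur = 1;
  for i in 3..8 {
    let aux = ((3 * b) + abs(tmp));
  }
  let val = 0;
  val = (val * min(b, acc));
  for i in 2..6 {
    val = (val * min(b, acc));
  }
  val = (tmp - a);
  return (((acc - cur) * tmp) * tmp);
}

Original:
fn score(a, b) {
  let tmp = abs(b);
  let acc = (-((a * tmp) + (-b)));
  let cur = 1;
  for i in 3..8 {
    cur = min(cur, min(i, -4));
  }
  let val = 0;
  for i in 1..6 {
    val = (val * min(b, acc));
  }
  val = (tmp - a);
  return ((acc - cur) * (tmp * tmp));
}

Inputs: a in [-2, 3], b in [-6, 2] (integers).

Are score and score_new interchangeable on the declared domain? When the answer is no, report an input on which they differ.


The rewrite breaks on a=-2, b=-6, where the results are 360 and 180.
score: tmp=6, then acc=6, then cur=1, then (i=3), then cur=-4, then (i=4), then cur=-4, then (i=5), then cur=-4, then (i=6), then cur=-4, then (i=7), then cur=-4, then val=0, then (i=1), then val=0, then (i=2), then val=0, then (i=3), then val=0, then (i=4), then val=0, then (i=5), then val=0, then val=8, then returns 360
score_new: tmp=6, then acc=6, then cur=1, then (i=3), then aux=-12, then (i=4), then aux=-12, then (i=5), then aux=-12, then (i=6), then aux=-12, then (i=7), then aux=-12, then val=0, then val=0, then (i=2), then val=0, then (i=3), then val=0, then (i=4), then val=0, then (i=5), then val=0, then val=8, then returns 180
verdict: not equivalent; witness: a=-2, b=-6


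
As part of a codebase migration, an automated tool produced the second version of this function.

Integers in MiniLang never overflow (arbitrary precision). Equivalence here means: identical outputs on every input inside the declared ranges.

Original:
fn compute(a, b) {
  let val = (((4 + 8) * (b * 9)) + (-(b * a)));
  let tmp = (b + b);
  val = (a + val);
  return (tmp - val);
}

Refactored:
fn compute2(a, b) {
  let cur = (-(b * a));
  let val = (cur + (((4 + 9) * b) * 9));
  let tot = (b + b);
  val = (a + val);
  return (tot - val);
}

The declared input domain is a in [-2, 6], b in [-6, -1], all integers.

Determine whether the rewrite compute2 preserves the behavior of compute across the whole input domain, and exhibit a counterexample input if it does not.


Evaluate both at a=-2, b=-6.
compute: val = -660; tmp = -12; val = -662; return 650
compute2: cur = -12; val = -714; tot = -12; val = -716; return 704
650 vs 704 — the two versions disagree here.
verdict: not equivalent; witness: a=-2, b=-6


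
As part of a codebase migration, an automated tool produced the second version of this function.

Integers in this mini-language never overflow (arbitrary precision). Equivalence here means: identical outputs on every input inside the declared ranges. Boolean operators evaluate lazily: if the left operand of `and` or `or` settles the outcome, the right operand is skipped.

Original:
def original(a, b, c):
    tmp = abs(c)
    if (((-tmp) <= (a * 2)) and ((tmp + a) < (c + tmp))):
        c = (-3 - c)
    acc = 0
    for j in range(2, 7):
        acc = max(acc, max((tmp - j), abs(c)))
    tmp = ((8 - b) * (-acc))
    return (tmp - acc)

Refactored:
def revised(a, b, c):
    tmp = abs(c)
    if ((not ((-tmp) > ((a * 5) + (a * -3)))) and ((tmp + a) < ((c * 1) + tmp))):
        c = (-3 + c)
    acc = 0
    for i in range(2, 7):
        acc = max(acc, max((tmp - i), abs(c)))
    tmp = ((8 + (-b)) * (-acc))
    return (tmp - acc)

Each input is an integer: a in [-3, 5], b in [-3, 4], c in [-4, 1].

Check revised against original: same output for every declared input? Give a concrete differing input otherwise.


Try a=0, b=-3, c=1.
original: tmp=1, then (((-tmp) <= (a * 2)) and ((tmp + a) < (c + tmp))) is true, then c=-4, then acc=0, then (j=2), then acc=4, then (j=3), then acc=4, then (j=4), then acc=4, then (j=5), then acc=4, then (j=6), then acc=4, then tmp=-44, then returns -48
revised: tmp=1, then ((not ((-tmp) > ((a * 5) + (a * -3)))) and ((tmp + a) < ((c * 1) + tmp))) is true, then c=-2, then acc=0, then (i=2), then acc=2, then (i=3), then acc=2, then (i=4), then acc=2, then (i=5), then acc=2, then (i=6), then acc=2, then tmp=-22, then returns -24
-48 and -24 differ, so these are not the same function on this domain.
verdict: not equivalent; witness: a=0, b=-3, c=1


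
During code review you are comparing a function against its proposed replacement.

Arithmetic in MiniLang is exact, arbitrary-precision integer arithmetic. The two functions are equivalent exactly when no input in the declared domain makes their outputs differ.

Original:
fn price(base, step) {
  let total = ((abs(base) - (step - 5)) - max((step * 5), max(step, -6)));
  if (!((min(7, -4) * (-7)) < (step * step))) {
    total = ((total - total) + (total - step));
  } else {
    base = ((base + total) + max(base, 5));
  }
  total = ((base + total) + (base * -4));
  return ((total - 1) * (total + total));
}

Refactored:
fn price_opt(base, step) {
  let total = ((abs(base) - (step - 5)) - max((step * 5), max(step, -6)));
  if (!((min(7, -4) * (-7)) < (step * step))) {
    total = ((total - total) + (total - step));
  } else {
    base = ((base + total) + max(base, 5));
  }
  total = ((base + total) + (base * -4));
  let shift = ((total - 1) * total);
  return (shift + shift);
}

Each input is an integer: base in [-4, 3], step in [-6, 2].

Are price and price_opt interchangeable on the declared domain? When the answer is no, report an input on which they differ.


Although local variable names differ; also statement counts differ, 72/72 inputs agree.
verdict: equivalent


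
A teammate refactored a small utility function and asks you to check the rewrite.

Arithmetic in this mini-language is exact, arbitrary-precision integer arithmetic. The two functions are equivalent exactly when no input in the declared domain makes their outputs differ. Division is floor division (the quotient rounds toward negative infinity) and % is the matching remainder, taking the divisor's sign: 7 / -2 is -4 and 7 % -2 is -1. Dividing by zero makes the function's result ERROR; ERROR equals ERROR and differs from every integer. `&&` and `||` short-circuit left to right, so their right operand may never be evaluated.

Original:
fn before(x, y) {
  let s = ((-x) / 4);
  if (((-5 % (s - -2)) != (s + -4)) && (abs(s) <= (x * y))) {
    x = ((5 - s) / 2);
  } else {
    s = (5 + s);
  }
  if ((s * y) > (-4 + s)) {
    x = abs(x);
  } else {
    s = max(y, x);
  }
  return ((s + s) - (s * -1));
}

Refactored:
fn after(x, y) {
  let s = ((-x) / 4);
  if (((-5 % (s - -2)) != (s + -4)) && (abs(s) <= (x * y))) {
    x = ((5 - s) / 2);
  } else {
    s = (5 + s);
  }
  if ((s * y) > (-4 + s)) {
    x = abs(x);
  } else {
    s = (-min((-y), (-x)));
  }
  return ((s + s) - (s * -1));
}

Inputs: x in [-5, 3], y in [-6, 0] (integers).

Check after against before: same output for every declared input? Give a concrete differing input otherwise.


Side by side, the visible changes include: min/max/abs usage differs.
One worked example (x=2, y=-1) — before: s=-1, then (((-5 % (s - -2)) != (s + -4)) && (abs(s) <= (x * y))) is false, then s=4, then ((s * y) > (-4 + s)) is false, then s=2, then returns 6; after: s=-1, then (((-5 % (s - -2)) != (s + -4)) && (abs(s) <= (x * y))) is false, then s=4, then ((s * y) > (-4 + s)) is false, then s=2, then returns 6; agreement on 6.
An exhaustive pass over the 63 declared inputs shows identical outputs.
verdict: equivalent


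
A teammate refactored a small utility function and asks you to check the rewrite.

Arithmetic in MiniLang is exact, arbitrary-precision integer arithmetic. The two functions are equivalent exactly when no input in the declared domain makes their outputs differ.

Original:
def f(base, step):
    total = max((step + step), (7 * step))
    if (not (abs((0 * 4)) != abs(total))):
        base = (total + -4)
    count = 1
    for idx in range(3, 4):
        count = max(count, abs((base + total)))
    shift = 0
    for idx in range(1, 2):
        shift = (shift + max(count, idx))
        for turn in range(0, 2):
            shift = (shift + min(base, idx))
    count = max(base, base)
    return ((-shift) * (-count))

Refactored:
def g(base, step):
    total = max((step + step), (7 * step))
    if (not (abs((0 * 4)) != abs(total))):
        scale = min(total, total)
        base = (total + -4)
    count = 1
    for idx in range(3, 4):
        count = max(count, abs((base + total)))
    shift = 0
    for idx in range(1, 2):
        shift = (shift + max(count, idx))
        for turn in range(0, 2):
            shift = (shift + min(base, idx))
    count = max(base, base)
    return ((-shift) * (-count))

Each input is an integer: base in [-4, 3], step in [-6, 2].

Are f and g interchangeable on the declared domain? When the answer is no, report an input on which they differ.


Differences: min/max/abs usage differs, and statement counts differ, and local variable names differ — yet all 72 inputs agree.
verdict: equivalent


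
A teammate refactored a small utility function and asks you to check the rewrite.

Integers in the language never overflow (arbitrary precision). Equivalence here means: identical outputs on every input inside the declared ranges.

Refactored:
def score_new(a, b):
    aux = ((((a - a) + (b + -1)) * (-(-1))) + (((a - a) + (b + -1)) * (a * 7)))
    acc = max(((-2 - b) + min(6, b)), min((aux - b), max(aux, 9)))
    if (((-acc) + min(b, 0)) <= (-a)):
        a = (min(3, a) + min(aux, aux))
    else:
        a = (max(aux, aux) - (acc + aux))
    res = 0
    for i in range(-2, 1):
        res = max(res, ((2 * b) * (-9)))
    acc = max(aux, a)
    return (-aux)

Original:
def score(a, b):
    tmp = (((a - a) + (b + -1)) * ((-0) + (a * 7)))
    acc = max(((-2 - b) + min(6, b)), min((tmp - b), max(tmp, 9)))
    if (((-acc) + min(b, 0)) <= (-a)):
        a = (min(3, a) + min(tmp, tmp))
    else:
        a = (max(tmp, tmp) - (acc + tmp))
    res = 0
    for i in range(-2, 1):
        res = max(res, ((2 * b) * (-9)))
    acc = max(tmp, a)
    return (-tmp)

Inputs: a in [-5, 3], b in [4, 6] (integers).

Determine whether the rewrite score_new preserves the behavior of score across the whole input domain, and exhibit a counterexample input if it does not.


These are not equivalent — on a=-5, b=4 the outputs split (105 vs 102).
score: tmp=-105, then acc=-2, then (((-acc) + min(b, 0)) <= (-a)) is true, then a=-110, then res=0, then (i=-2), then res=0, then (i=-1), then res=0, then (i=0), then res=0, then acc=-105, then returns 105
score_new: aux=-102, then acc=-2, then (((-acc) + min(b, 0)) <= (-a)) is true, then a=-107, then res=0, then (i=-2), then res=0, then (i=-1), then res=0, then (i=0), then res=0, then acc=-102, then returns 102
verdict: not equivalent; witness: a=-5, b=4


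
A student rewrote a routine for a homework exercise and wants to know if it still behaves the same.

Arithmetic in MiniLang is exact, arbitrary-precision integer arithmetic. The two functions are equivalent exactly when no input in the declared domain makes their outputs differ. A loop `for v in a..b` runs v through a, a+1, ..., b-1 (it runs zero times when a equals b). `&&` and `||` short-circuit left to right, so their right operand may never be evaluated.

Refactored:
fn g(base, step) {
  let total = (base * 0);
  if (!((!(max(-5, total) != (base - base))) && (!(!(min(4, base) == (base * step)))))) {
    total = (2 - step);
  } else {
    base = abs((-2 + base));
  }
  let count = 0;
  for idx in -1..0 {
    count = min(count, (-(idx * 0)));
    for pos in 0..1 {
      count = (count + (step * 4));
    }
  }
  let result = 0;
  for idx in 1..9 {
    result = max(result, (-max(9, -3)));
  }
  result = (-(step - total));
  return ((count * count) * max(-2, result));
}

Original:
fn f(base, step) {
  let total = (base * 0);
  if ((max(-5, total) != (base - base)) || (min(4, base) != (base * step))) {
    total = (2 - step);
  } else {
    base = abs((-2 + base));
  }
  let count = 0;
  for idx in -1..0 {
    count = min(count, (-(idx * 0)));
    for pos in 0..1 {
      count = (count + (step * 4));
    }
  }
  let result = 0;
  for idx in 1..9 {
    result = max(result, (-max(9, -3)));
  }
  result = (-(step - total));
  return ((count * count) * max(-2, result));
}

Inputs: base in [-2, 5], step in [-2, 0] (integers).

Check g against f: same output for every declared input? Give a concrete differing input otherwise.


Although comparison usage differs; also boolean connective usage differs, 24/24 inputs agree.
verdict: equivalent
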